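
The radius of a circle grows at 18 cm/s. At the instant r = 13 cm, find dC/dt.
36π cm/s

C = 2πr
dC/dt = 2π · dr/dt = 2π · 18 = 36π cm/s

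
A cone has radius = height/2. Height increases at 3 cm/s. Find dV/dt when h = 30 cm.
675π cm³/s

V = (1/3)π(h/2)²h = πh³/12
dV/dt = πh²/4 · 3
At h = 30: dV/dt = 675π cm³/s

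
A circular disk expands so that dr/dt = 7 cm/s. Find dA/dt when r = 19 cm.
266π cm²/s

A = πr²
dA/dt = 2πr · dr/dt = 2π(19)(7) = 266π cm²/s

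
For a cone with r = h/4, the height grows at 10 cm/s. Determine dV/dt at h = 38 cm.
1805π/2 cm³/s

V = (1/3)π(h/4)²h = πh³/48
dV/dt = πh²/16 · 10
At h = 38: dV/dt = 1805π/2 cm³/s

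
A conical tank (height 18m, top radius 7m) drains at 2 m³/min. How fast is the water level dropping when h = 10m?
162/(1225π) ≈ 0.04209 m/min

r/h = 7/18, so r = (7/18)h
V = (1/3)πr²h = (1/3)π((7/18)h)²h = (49/972)πh³
dV/dh = (49/324)πh²
dh/dt = (dV/dt)/(dV/dh) = -2/((49/324)π·10²) = -162/(1225π) m/min
The level is dropping at 162/(1225π) ≈ 0.04209 m/min.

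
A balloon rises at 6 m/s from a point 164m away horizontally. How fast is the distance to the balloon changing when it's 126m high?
378√37/629 ≈ 3.655 m/s

z² = 164² + y²
z = √(164² + 126²) = 34√37
dz/dt = y/z · dy/dt = 126/(34√37) · 6 = 378√37/629 ≈ 3.655 m/s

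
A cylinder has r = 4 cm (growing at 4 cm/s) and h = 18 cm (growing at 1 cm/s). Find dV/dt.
592π cm³/s

V = πr²h
dV/dt = 2πrh·dr/dt + πr²·dh/dt
= 2π(4)(18)(4) + π(4)²(1)
= 592π cm³/s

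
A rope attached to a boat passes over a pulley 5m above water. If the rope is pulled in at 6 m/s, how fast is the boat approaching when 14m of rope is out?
28√19/19 ≈ 6.424 m/s

rope² = x² + 5²
x = √(14² - 5²) = 3√19
dx/dt = (rope/x) · d(rope)/dt = (14/(3√19)) · (-6) = -28√19/19 m/s
The boat approaches at 28√19/19 ≈ 6.424 m/s.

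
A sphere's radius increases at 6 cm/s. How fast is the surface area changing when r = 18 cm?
864π cm²/s

S = 4πr²
dS/dt = dS/dr · dr/dt = 8πr · 6
At r = 18: dS/dt = 864π cm²/s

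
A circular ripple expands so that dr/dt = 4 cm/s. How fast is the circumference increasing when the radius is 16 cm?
8π cm/s

C = 2πr
dC/dt = 2π · dr/dt = 2π · 4 = 8π cm/s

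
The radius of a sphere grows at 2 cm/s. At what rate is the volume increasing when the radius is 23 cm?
4232π cm³/s

V = (4/3)πr³
dV/dt = dV/dr · dr/dt = 4πr² · 2
At r = 23: dV/dt = 4232π cm³/s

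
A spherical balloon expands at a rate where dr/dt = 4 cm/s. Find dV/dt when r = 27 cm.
11664π cm³/s

V = (4/3)πr³
dV/dt = dV/dr · dr/dt = 4πr² · 4
At r = 27: dV/dt = 11664π cm³/s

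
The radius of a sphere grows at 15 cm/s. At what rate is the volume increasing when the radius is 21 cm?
26460π cm³/s

V = (4/3)πr³
dV/dt = dV/dr · dr/dt = 4πr² · 15
At r = 21: dV/dt = 26460π cm³/s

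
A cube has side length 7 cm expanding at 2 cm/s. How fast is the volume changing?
294 cm³/s

V = s³
dV/dt = 3s² · ds/dt = 3·7²·2 = 294 cm³/s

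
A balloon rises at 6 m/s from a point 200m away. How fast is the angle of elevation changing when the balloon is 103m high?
0.023711 rad/s

tan(θ) = y/200
sec²(θ) · dθ/dt = (1/200) · dy/dt
dθ/dt = cos²(θ)/200 · 6 = 200/(200² + 103²) · 6
dθ/dt = 0.023711 rad/s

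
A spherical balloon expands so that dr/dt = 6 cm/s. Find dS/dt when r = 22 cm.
1056π cm²/s

S = 4πr²
dS/dt = dS/dr · dr/dt = 8πr · 6
At r = 22: dS/dt = 1056π cm²/s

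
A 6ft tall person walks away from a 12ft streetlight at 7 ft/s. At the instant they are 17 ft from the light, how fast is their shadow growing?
7 ft/s

By similar triangles: 12/(x+s) = 6/s
Solving: s = 6x/6
ds/dt = 6/6 · dx/dt = 1 · 7 = 7 ft/s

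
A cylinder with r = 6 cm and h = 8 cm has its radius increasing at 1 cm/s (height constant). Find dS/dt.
40π cm²/s

S = 2πrh + 2πr² (lateral + bases)
dS/dt = (2πh + 4πr)·dr/dt = (2π·8 + 4π·6)·1
= 40π cm²/s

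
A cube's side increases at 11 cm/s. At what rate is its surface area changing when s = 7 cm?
924 cm²/s

A = 6s²
dA/dt = 12s · ds/dt = 12·7·11 = 924 cm²/s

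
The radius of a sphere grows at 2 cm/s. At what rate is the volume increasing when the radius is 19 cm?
2888π cm³/s

V = (4/3)πr³
dV/dt = dV/dr · dr/dt = 4πr² · 2
At r = 19: dV/dt = 2888π cm³/s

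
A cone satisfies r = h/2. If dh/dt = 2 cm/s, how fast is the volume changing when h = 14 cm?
98π cm³/s

V = (1/3)π(h/2)²h = πh³/12
dV/dt = πh²/4 · 2
At h = 14: dV/dt = 98π cm³/s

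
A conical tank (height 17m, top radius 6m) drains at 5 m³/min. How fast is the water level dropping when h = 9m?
1445/(2916π) ≈ 0.1577 m/min

r/h = 6/17, so r = (6/17)h
V = (1/3)πr²h = (1/3)π((6/17)h)²h = (12/289)πh³
dV/dh = (36/289)πh²
dh/dt = (dV/dt)/(dV/dh) = -5/((36/289)π·9²) = -1445/(2916π) m/min
The level is dropping at 1445/(2916π) ≈ 0.1577 m/min.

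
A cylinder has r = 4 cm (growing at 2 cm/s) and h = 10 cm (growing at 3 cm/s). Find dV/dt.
208π cm³/s

V = πr²h
dV/dt = 2πrh·dr/dt + πr²·dh/dt
= 2π(4)(10)(2) + π(4)²(3)
= 208π cm³/s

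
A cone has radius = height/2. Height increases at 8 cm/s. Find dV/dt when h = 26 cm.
1352π cm³/s

V = (1/3)π(h/2)²h = πh³/12
dV/dt = πh²/4 · 8
At h = 26: dV/dt = 1352π cm³/s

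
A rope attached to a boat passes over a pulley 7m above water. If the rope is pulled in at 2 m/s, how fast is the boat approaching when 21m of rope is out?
3√2/2 ≈ 2.121 m/s

rope² = x² + 7²
x = √(21² - 7²) = 14√2
dx/dt = (rope/x) · d(rope)/dt = (21/(14√2)) · (-2) = -3√2/2 m/s
The boat approaches at 3√2/2 ≈ 2.121 m/s.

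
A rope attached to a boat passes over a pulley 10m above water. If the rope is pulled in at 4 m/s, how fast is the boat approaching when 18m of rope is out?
9√14/7 ≈ 4.811 m/s

rope² = x² + 10²
x = √(18² - 10²) = 4√14
dx/dt = (rope/x) · d(rope)/dt = (18/(4√14)) · (-4) = -9√14/7 m/s
The boat approaches at 9√14/7 ≈ 4.811 m/s.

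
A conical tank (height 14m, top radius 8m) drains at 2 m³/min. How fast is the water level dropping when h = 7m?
1/(8π) ≈ 0.03979 m/min

r/h = 8/14, so r = (4/7)h
V = (1/3)πr²h = (1/3)π((4/7)h)²h = (16/147)πh³
dV/dh = (16/49)πh²
dh/dt = (dV/dt)/(dV/dh) = -2/((16/49)π·7²) = -1/(8π) m/min
The level is dropping at 1/(8π) ≈ 0.03979 m/min.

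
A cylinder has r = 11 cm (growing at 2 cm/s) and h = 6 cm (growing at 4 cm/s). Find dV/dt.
748π cm³/s

V = πr²h
dV/dt = 2πrh·dr/dt + πr²·dh/dt
= 2π(11)(6)(2) + π(11)²(4)
= 748π cm³/s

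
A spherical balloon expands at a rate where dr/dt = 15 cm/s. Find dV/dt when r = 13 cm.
10140π cm³/s

V = (4/3)πr³
dV/dt = dV/dr · dr/dt = 4πr² · 15
At r = 13: dV/dt = 10140π cm³/s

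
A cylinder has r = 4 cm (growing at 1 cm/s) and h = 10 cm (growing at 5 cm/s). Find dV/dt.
160π cm³/s

V = πr²h
dV/dt = 2πrh·dr/dt + πr²·dh/dt
= 2π(4)(10)(1) + π(4)²(5)
= 160π cm³/s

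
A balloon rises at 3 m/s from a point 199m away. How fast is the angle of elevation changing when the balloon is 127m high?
0.010712 rad/s

tan(θ) = y/199
sec²(θ) · dθ/dt = (1/199) · dy/dt
dθ/dt = cos²(θ)/199 · 3 = 199/(199² + 127²) · 3
dθ/dt = 0.010712 rad/s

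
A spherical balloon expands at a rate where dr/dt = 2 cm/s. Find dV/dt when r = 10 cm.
800π cm³/s

V = (4/3)πr³
dV/dt = dV/dr · dr/dt = 4πr² · 2
At r = 10: dV/dt = 800π cm³/s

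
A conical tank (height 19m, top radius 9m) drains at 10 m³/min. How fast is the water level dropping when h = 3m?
3610/(729π) ≈ 1.576 m/min

r/h = 9/19, so r = (9/19)h
V = (1/3)πr²h = (1/3)π((9/19)h)²h = (27/361)πh³
dV/dh = (81/361)πh²
dh/dt = (dV/dt)/(dV/dh) = -10/((81/361)π·3²) = -3610/(729π) m/min
The level is dropping at 3610/(729π) ≈ 1.576 m/min.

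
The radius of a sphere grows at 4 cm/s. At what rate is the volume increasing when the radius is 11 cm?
1936π cm³/s

V = (4/3)πr³
dV/dt = dV/dr · dr/dt = 4πr² · 4
At r = 11: dV/dt = 1936π cm³/s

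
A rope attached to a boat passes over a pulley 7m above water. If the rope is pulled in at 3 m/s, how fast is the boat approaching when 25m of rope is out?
25/8 = 3.125 m/s

rope² = x² + 7²
x = √(25² - 7²) = 24
dx/dt = (rope/x) · d(rope)/dt = (25/24) · (-3) = -25/8 m/s
The boat approaches at 25/8 = 3.125 m/s.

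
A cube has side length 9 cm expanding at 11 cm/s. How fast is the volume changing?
2673 cm³/s

V = s³
dV/dt = 3s² · ds/dt = 3·9²·11 = 2673 cm³/s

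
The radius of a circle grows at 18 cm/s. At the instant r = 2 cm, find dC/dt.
36π cm/s

C = 2πr
dC/dt = 2π · dr/dt = 2π · 18 = 36π cm/s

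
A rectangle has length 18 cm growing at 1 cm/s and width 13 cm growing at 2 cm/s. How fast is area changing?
49 cm²/s

A = lw
dA/dt = w·dl/dt + l·dw/dt = 13·1 + 18·2 = 49 cm²/s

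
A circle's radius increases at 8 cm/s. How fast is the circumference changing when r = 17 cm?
16π cm/s

C = 2πr
dC/dt = 2π · dr/dt = 2π · 8 = 16π cm/s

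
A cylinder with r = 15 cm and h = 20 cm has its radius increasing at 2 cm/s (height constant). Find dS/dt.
200π cm²/s

S = 2πrh + 2πr² (lateral + bases)
dS/dt = (2πh + 4πr)·dr/dt = (2π·20 + 4π·15)·2
= 200π cm²/s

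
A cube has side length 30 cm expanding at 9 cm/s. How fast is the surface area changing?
3240 cm²/s

A = 6s²
dA/dt = 12s · ds/dt = 12·30·9 = 3240 cm²/s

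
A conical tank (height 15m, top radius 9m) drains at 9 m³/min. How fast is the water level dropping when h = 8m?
25/(64π) ≈ 0.1243 m/min

r/h = 9/15, so r = (3/5)h
V = (1/3)πr²h = (1/3)π((3/5)h)²h = (3/25)πh³
dV/dh = (9/25)πh²
dh/dt = (dV/dt)/(dV/dh) = -9/((9/25)π·8²) = -25/(64π) m/min
The level is dropping at 25/(64π) ≈ 0.1243 m/min.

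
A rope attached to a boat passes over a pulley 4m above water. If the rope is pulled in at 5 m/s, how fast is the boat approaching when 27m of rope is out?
135√713/713 ≈ 5.056 m/s

rope² = x² + 4²
x = √(27² - 4²) = √713
dx/dt = (rope/x) · d(rope)/dt = (27/√713) · (-5) = -135√713/713 m/s
The boat approaches at 135√713/713 ≈ 5.056 m/s.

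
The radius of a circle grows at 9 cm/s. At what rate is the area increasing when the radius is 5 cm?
90π cm²/s

A = πr²
dA/dt = 2πr · dr/dt = 2π(5)(9) = 90π cm²/s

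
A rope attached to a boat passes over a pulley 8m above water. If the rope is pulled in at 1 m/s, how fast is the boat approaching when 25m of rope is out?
25√561/561 ≈ 1.056 m/s

rope² = x² + 8²
x = √(25² - 8²) = √561
dx/dt = (rope/x) · d(rope)/dt = (25/√561) · (-1) = -25√561/561 m/s
The boat approaches at 25√561/561 ≈ 1.056 m/s.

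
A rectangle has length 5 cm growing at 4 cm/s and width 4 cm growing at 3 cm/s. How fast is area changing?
31 cm²/s

A = lw
dA/dt = w·dl/dt + l·dw/dt = 4·4 + 5·3 = 31 cm²/s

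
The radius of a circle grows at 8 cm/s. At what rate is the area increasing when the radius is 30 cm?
480π cm²/s

A = πr²
dA/dt = 2πr · dr/dt = 2π(30)(8) = 480π cm²/s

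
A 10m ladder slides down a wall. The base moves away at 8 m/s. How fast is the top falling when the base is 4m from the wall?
16√21/21 ≈ 3.491 m/s

x² + y² = 10²
2x·dx/dt + 2y·dy/dt = 0
dy/dt = -x/y · dx/dt = -4/(2√21) · 8 = -16√21/21 m/s
The top is descending at 16√21/21 ≈ 3.491 m/s.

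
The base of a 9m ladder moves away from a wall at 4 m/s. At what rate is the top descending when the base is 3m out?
√2 ≈ 1.414 m/s

x² + y² = 9²
2x·dx/dt + 2y·dy/dt = 0
dy/dt = -x/y · dx/dt = -3/(6√2) · 4 = -√2 m/s
The top is descending at √2 ≈ 1.414 m/s.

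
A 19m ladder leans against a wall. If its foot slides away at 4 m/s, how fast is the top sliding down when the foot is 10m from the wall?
40√29/87 ≈ 2.476 m/s

x² + y² = 19²
2x·dx/dt + 2y·dy/dt = 0
dy/dt = -x/y · dx/dt = -10/(3√29) · 4 = -40√29/87 m/s
The top is descending at 40√29/87 ≈ 2.476 m/s.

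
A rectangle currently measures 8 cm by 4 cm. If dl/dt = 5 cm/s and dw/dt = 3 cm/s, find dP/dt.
16 cm/s

P = 2(l + w)
dP/dt = 2(dl/dt + dw/dt) = 2(5 + 3) = 16 cm/s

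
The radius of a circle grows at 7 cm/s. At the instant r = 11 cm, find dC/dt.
14π cm/s

C = 2πr
dC/dt = 2π · dr/dt = 2π · 7 = 14π cm/s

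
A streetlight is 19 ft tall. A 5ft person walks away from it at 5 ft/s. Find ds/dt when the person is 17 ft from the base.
25/14 ft/s

By similar triangles: 19/(x+s) = 5/s
Solving: s = 5x/14
ds/dt = 5/14 · dx/dt = 5/14 · 5 = 25/14 ft/s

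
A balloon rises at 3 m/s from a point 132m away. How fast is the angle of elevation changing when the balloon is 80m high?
0.016622 rad/s

tan(θ) = y/132
sec²(θ) · dθ/dt = (1/132) · dy/dt
dθ/dt = cos²(θ)/132 · 3 = 132/(132² + 80²) · 3
dθ/dt = 0.016622 rad/s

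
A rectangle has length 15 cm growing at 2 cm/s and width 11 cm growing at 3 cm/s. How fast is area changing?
67 cm²/s

A = lw
dA/dt = w·dl/dt + l·dw/dt = 11·2 + 15·3 = 67 cm²/s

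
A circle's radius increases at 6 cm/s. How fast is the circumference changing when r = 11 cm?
12π cm/s

C = 2πr
dC/dt = 2π · dr/dt = 2π · 6 = 12π cm/s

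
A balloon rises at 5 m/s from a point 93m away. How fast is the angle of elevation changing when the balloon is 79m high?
0.031229 rad/s

tan(θ) = y/93
sec²(θ) · dθ/dt = (1/93) · dy/dt
dθ/dt = cos²(θ)/93 · 5 = 93/(93² + 79²) · 5
dθ/dt = 0.031229 rad/s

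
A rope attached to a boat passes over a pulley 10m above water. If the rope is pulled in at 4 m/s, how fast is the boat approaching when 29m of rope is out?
116√741/741 ≈ 4.261 m/s

rope² = x² + 10²
x = √(29² - 10²) = √741
dx/dt = (rope/x) · d(rope)/dt = (29/√741) · (-4) = -116√741/741 m/s
The boat approaches at 116√741/741 ≈ 4.261 m/s.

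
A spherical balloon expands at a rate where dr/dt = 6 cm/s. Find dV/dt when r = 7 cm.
1176π cm³/s

V = (4/3)πr³
dV/dt = dV/dr · dr/dt = 4πr² · 6
At r = 7: dV/dt = 1176π cm³/s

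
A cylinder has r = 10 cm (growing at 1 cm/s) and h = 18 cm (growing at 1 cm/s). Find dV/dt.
460π cm³/s

V = πr²h
dV/dt = 2πrh·dr/dt + πr²·dh/dt
= 2π(10)(18)(1) + π(10)²(1)
= 460π cm³/s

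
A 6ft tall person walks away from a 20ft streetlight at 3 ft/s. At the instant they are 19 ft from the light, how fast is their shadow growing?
9/7 ft/s

By similar triangles: 20/(x+s) = 6/s
Solving: s = 6x/14
ds/dt = 6/14 · dx/dt = 3/7 · 3 = 9/7 ft/s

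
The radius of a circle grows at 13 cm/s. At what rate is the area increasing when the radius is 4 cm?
104π cm²/s

A = πr²
dA/dt = 2πr · dr/dt = 2π(4)(13) = 104π cm²/s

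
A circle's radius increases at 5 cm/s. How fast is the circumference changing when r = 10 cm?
10π cm/s

C = 2πr
dC/dt = 2π · dr/dt = 2π · 5 = 10π cm/s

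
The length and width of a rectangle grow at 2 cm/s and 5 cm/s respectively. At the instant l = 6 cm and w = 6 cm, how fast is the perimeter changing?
14 cm/s

P = 2(l + w)
dP/dt = 2(dl/dt + dw/dt) = 2(2 + 5) = 14 cm/s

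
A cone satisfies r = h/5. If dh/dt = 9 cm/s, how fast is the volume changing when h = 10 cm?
36π cm³/s

V = (1/3)π(h/5)²h = πh³/75
dV/dt = πh²/25 · 9
At h = 10: dV/dt = 36π cm³/s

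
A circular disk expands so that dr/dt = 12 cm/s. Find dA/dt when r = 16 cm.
384π cm²/s

A = πr²
dA/dt = 2πr · dr/dt = 2π(16)(12) = 384π cm²/s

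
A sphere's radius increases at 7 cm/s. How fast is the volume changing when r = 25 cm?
17500π cm³/s

V = (4/3)πr³
dV/dt = dV/dr · dr/dt = 4πr² · 7
At r = 25: dV/dt = 17500π cm³/s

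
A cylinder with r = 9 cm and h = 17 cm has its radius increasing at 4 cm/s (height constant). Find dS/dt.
280π cm²/s

S = 2πrh + 2πr² (lateral + bases)
dS/dt = (2πh + 4πr)·dr/dt = (2π·17 + 4π·9)·4
= 280π cm²/s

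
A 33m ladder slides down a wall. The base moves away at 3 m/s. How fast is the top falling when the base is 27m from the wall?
27√10/20 ≈ 4.269 m/s

x² + y² = 33²
2x·dx/dt + 2y·dy/dt = 0
dy/dt = -x/y · dx/dt = -27/(6√10) · 3 = -27√10/20 m/s
The top is descending at 27√10/20 ≈ 4.269 m/s.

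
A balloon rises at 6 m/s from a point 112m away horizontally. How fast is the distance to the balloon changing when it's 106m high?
318√5945/5945 ≈ 4.124 m/s

z² = 112² + y²
z = √(112² + 106²) = 2√5945
dz/dt = y/z · dy/dt = 106/(2√5945) · 6 = 318√5945/5945 ≈ 4.124 m/s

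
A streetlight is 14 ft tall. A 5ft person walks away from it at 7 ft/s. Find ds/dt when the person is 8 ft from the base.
35/9 ft/s

By similar triangles: 14/(x+s) = 5/s
Solving: s = 5x/9
ds/dt = 5/9 · dx/dt = 5/9 · 7 = 35/9 ft/s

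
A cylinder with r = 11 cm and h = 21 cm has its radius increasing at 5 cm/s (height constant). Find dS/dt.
430π cm²/s

S = 2πrh + 2πr² (lateral + bases)
dS/dt = (2πh + 4πr)·dr/dt = (2π·21 + 4π·11)·5
= 430π cm²/s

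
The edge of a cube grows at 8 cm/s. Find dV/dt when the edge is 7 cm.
1176 cm³/s

V = s³
dV/dt = 3s² · ds/dt = 3·7²·8 = 1176 cm³/s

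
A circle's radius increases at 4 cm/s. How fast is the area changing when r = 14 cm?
112π cm²/s

A = πr²
dA/dt = 2πr · dr/dt = 2π(14)(4) = 112π cm²/s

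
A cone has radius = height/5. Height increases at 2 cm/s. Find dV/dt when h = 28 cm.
1568π/25 cm³/s

V = (1/3)π(h/5)²h = πh³/75
dV/dt = πh²/25 · 2
At h = 28: dV/dt = 1568π/25 cm³/s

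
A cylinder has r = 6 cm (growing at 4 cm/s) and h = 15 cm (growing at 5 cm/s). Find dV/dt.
900π cm³/s

V = πr²h
dV/dt = 2πrh·dr/dt + πr²·dh/dt
= 2π(6)(15)(4) + π(6)²(5)
= 900π cm³/s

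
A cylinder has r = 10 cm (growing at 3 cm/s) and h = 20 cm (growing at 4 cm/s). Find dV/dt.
1600π cm³/s

V = πr²h
dV/dt = 2πrh·dr/dt + πr²·dh/dt
= 2π(10)(20)(3) + π(10)²(4)
= 1600π cm³/s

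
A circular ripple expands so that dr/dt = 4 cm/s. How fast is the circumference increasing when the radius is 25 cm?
8π cm/s

C = 2πr
dC/dt = 2π · dr/dt = 2π · 4 = 8π cm/s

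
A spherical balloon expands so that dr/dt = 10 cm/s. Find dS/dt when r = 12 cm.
960π cm²/s

S = 4πr²
dS/dt = dS/dr · dr/dt = 8πr · 10
At r = 12: dS/dt = 960π cm²/s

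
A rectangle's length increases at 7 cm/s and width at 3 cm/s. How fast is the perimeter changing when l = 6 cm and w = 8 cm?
20 cm/s

P = 2(l + w)
dP/dt = 2(dl/dt + dw/dt) = 2(7 + 3) = 20 cm/s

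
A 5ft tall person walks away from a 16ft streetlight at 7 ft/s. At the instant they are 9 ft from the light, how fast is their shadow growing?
35/11 ft/s

By similar triangles: 16/(x+s) = 5/s
Solving: s = 5x/11
ds/dt = 5/11 · dx/dt = 5/11 · 7 = 35/11 ft/s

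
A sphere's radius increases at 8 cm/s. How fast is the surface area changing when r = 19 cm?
1216π cm²/s

S = 4πr²
dS/dt = dS/dr · dr/dt = 8πr · 8
At r = 19: dS/dt = 1216π cm²/s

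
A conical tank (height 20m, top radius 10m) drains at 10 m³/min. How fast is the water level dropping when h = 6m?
10/(9π) ≈ 0.3537 m/min

r/h = 10/20, so r = (1/2)h
V = (1/3)πr²h = (1/3)π((1/2)h)²h = (1/12)πh³
dV/dh = (1/4)πh²
dh/dt = (dV/dt)/(dV/dh) = -10/((1/4)π·6²) = -10/(9π) m/min
The level is dropping at 10/(9π) ≈ 0.3537 m/min.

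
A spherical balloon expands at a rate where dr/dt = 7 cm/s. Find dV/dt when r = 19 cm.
10108π cm³/s

V = (4/3)πr³
dV/dt = dV/dr · dr/dt = 4πr² · 7
At r = 19: dV/dt = 10108π cm³/s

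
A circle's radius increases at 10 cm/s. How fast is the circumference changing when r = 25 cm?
20π cm/s

C = 2πr
dC/dt = 2π · dr/dt = 2π · 10 = 20π cm/s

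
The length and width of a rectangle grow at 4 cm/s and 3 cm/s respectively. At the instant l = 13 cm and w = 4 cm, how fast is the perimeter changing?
14 cm/s

P = 2(l + w)
dP/dt = 2(dl/dt + dw/dt) = 2(4 + 3) = 14 cm/s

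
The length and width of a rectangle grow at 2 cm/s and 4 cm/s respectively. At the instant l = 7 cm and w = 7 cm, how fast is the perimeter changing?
12 cm/s

P = 2(l + w)
dP/dt = 2(dl/dt + dw/dt) = 2(2 + 4) = 12 cm/s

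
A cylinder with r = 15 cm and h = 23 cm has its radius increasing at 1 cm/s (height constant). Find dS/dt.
106π cm²/s

S = 2πrh + 2πr² (lateral + bases)
dS/dt = (2πh + 4πr)·dr/dt = (2π·23 + 4π·15)·1
= 106π cm²/s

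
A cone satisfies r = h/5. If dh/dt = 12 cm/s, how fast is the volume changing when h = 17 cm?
3468π/25 cm³/s

V = (1/3)π(h/5)²h = πh³/75
dV/dt = πh²/25 · 12
At h = 17: dV/dt = 3468π/25 cm³/s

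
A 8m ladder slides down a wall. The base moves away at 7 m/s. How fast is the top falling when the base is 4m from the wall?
7√3/3 ≈ 4.041 m/s

x² + y² = 8²
2x·dx/dt + 2y·dy/dt = 0
dy/dt = -x/y · dx/dt = -4/(4√3) · 7 = -7√3/3 m/s
The top is descending at 7√3/3 ≈ 4.041 m/s.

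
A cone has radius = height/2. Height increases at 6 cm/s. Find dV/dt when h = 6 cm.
54π cm³/s

V = (1/3)π(h/2)²h = πh³/12
dV/dt = πh²/4 · 6
At h = 6: dV/dt = 54π cm³/s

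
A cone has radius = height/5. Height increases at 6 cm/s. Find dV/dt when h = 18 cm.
1944π/25 cm³/s

V = (1/3)π(h/5)²h = πh³/75
dV/dt = πh²/25 · 6
At h = 18: dV/dt = 1944π/25 cm³/s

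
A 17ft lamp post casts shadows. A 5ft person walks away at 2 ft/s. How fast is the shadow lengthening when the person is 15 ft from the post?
5/6 ft/s

By similar triangles: 17/(x+s) = 5/s
Solving: s = 5x/12
ds/dt = 5/12 · dx/dt = 5/12 · 2 = 5/6 ft/s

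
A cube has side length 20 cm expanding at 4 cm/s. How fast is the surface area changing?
960 cm²/s

A = 6s²
dA/dt = 12s · ds/dt = 12·20·4 = 960 cm²/s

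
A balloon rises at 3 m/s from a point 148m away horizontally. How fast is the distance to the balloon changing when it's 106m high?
159√8285/8285 ≈ 1.747 m/s

z² = 148² + y²
z = √(148² + 106²) = 2√8285
dz/dt = y/z · dy/dt = 106/(2√8285) · 3 = 159√8285/8285 ≈ 1.747 m/s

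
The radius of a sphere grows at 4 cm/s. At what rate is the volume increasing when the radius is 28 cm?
12544π cm³/s

V = (4/3)πr³
dV/dt = dV/dr · dr/dt = 4πr² · 4
At r = 28: dV/dt = 12544π cm³/s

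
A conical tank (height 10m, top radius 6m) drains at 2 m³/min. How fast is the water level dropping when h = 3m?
50/(81π) ≈ 0.1965 m/min

r/h = 6/10, so r = (3/5)h
V = (1/3)πr²h = (1/3)π((3/5)h)²h = (3/25)πh³
dV/dh = (9/25)πh²
dh/dt = (dV/dt)/(dV/dh) = -2/((9/25)π·3²) = -50/(81π) m/min
The level is dropping at 50/(81π) ≈ 0.1965 m/min.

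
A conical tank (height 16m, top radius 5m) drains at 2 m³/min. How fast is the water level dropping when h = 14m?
128/(1225π) ≈ 0.03326 m/min

r/h = 5/16, so r = (5/16)h
V = (1/3)πr²h = (1/3)π((5/16)h)²h = (25/768)πh³
dV/dh = (25/256)πh²
dh/dt = (dV/dt)/(dV/dh) = -2/((25/256)π·14²) = -128/(1225π) m/min
The level is dropping at 128/(1225π) ≈ 0.03326 m/min.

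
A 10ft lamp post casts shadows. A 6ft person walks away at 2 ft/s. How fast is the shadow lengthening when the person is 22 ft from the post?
3 ft/s

By similar triangles: 10/(x+s) = 6/s
Solving: s = 6x/4
ds/dt = 6/4 · dx/dt = 3/2 · 2 = 3 ft/s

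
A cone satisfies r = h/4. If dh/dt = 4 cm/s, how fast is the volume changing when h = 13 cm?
169π/4 cm³/s

V = (1/3)π(h/4)²h = πh³/48
dV/dt = πh²/16 · 4
At h = 13: dV/dt = 169π/4 cm³/s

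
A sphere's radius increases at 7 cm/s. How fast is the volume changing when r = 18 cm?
9072π cm³/s

V = (4/3)πr³
dV/dt = dV/dr · dr/dt = 4πr² · 7
At r = 18: dV/dt = 9072π cm³/s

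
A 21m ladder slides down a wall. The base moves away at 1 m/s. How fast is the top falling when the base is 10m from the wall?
10√341/341 ≈ 0.5415 m/s

x² + y² = 21²
2x·dx/dt + 2y·dy/dt = 0
dy/dt = -x/y · dx/dt = -10/√341 · 1 = -10√341/341 m/s
The top is descending at 10√341/341 ≈ 0.5415 m/s.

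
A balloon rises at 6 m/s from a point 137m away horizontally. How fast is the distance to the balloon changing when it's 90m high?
540√26869/26869 ≈ 3.294 m/s

z² = 137² + y²
z = √(137² + 90²) = √26869
dz/dt = y/z · dy/dt = 90/√26869 · 6 = 540√26869/26869 ≈ 3.294 m/s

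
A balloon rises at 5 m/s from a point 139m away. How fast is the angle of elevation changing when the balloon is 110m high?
0.022119 rad/s

tan(θ) = y/139
sec²(θ) · dθ/dt = (1/139) · dy/dt
dθ/dt = cos²(θ)/139 · 5 = 139/(139² + 110²) · 5
dθ/dt = 0.022119 rad/s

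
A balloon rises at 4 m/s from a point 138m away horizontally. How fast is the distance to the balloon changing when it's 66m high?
22√26/65 ≈ 1.726 m/s

z² = 138² + y²
z = √(138² + 66²) = 30√26
dz/dt = y/z · dy/dt = 66/(30√26) · 4 = 22√26/65 ≈ 1.726 m/s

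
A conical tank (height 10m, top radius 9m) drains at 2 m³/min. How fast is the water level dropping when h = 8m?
25/(648π) ≈ 0.01228 m/min

r/h = 9/10, so r = (9/10)h
V = (1/3)πr²h = (1/3)π((9/10)h)²h = (27/100)πh³
dV/dh = (81/100)πh²
dh/dt = (dV/dt)/(dV/dh) = -2/((81/100)π·8²) = -25/(648π) m/min
The level is dropping at 25/(648π) ≈ 0.01228 m/min.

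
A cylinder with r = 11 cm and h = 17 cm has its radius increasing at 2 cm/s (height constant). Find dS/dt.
156π cm²/s

S = 2πrh + 2πr² (lateral + bases)
dS/dt = (2πh + 4πr)·dr/dt = (2π·17 + 4π·11)·2
= 156π cm²/s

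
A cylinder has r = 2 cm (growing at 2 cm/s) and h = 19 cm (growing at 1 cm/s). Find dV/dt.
156π cm³/s

V = πr²h
dV/dt = 2πrh·dr/dt + πr²·dh/dt
= 2π(2)(19)(2) + π(2)²(1)
= 156π cm³/s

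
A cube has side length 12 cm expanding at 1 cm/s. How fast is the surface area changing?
144 cm²/s

A = 6s²
dA/dt = 12s · ds/dt = 12·12·1 = 144 cm²/s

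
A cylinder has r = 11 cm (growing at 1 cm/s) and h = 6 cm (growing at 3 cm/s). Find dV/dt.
495π cm³/s

V = πr²h
dV/dt = 2πrh·dr/dt + πr²·dh/dt
= 2π(11)(6)(1) + π(11)²(3)
= 495π cm³/s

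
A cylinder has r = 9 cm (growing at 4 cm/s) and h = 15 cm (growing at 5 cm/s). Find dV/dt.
1485π cm³/s

V = πr²h
dV/dt = 2πrh·dr/dt + πr²·dh/dt
= 2π(9)(15)(4) + π(9)²(5)
= 1485π cm³/s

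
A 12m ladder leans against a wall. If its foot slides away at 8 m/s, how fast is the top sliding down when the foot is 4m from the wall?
2√2 ≈ 2.828 m/s

x² + y² = 12²
2x·dx/dt + 2y·dy/dt = 0
dy/dt = -x/y · dx/dt = -4/(8√2) · 8 = -2√2 m/s
The top is descending at 2√2 ≈ 2.828 m/s.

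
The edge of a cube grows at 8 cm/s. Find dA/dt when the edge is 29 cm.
2784 cm²/s

A = 6s²
dA/dt = 12s · ds/dt = 12·29·8 = 2784 cm²/s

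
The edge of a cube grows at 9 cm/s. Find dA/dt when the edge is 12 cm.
1296 cm²/s

A = 6s²
dA/dt = 12s · ds/dt = 12·12·9 = 1296 cm²/s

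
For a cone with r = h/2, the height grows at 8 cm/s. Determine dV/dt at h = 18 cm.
648π cm³/s

V = (1/3)π(h/2)²h = πh³/12
dV/dt = πh²/4 · 8
At h = 18: dV/dt = 648π cm³/s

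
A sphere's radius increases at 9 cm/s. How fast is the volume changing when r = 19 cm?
12996π cm³/s

V = (4/3)πr³
dV/dt = dV/dr · dr/dt = 4πr² · 9
At r = 19: dV/dt = 12996π cm³/s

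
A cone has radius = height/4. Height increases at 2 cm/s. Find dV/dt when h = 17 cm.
289π/8 cm³/s

V = (1/3)π(h/4)²h = πh³/48
dV/dt = πh²/16 · 2
At h = 17: dV/dt = 289π/8 cm³/s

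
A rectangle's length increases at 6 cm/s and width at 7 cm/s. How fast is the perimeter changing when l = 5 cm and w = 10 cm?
26 cm/s

P = 2(l + w)
dP/dt = 2(dl/dt + dw/dt) = 2(6 + 7) = 26 cm/s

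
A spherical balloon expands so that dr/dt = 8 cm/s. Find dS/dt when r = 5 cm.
320π cm²/s

S = 4πr²
dS/dt = dS/dr · dr/dt = 8πr · 8
At r = 5: dS/dt = 320π cm²/s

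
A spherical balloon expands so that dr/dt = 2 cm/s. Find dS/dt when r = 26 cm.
416π cm²/s

S = 4πr²
dS/dt = dS/dr · dr/dt = 8πr · 2
At r = 26: dS/dt = 416π cm²/s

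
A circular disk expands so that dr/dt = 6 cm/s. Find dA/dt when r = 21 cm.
252π cm²/s

A = πr²
dA/dt = 2πr · dr/dt = 2π(21)(6) = 252π cm²/s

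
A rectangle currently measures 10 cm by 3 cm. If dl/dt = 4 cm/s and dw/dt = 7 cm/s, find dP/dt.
22 cm/s

P = 2(l + w)
dP/dt = 2(dl/dt + dw/dt) = 2(4 + 7) = 22 cm/s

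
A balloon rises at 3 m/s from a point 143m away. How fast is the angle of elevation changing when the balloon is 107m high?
0.013449 rad/s

tan(θ) = y/143
sec²(θ) · dθ/dt = (1/143) · dy/dt
dθ/dt = cos²(θ)/143 · 3 = 143/(143² + 107²) · 3
dθ/dt = 0.013449 rad/s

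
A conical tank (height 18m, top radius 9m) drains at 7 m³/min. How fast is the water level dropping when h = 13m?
28/(169π) ≈ 0.05274 m/min

r/h = 9/18, so r = (1/2)h
V = (1/3)πr²h = (1/3)π((1/2)h)²h = (1/12)πh³
dV/dh = (1/4)πh²
dh/dt = (dV/dt)/(dV/dh) = -7/((1/4)π·13²) = -28/(169π) m/min
The level is dropping at 28/(169π) ≈ 0.05274 m/min.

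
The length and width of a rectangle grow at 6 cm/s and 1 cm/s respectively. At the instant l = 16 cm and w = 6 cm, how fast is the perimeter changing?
14 cm/s

P = 2(l + w)
dP/dt = 2(dl/dt + dw/dt) = 2(6 + 1) = 14 cm/s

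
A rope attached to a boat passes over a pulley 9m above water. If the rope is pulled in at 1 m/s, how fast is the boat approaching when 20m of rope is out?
20√319/319 ≈ 1.12 m/s

rope² = x² + 9²
x = √(20² - 9²) = √319
dx/dt = (rope/x) · d(rope)/dt = (20/√319) · (-1) = -20√319/319 m/s
The boat approaches at 20√319/319 ≈ 1.12 m/s.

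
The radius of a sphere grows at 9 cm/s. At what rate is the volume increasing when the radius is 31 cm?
34596π cm³/s

V = (4/3)πr³
dV/dt = dV/dr · dr/dt = 4πr² · 9
At r = 31: dV/dt = 34596π cm³/s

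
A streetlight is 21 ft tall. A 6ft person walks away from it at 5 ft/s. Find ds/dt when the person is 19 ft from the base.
2 ft/s

By similar triangles: 21/(x+s) = 6/s
Solving: s = 6x/15
ds/dt = 6/15 · dx/dt = 2/5 · 5 = 2 ft/s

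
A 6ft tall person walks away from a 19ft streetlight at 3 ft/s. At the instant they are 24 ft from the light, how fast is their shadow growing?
18/13 ft/s

By similar triangles: 19/(x+s) = 6/s
Solving: s = 6x/13
ds/dt = 6/13 · dx/dt = 6/13 · 3 = 18/13 ft/s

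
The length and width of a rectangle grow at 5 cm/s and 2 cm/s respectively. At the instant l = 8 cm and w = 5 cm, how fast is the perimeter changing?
14 cm/s

P = 2(l + w)
dP/dt = 2(dl/dt + dw/dt) = 2(5 + 2) = 14 cm/s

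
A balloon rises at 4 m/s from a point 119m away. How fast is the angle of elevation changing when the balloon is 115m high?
0.017381 rad/s

tan(θ) = y/119
sec²(θ) · dθ/dt = (1/119) · dy/dt
dθ/dt = cos²(θ)/119 · 4 = 119/(119² + 115²) · 4
dθ/dt = 0.017381 rad/s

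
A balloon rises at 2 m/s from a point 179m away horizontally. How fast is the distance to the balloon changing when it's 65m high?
65√36266/18133 ≈ 0.6826 m/s

z² = 179² + y²
z = √(179² + 65²) = √36266
dz/dt = y/z · dy/dt = 65/√36266 · 2 = 65√36266/18133 ≈ 0.6826 m/s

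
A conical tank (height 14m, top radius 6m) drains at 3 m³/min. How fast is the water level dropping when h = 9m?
49/(243π) ≈ 0.06419 m/min

r/h = 6/14, so r = (3/7)h
V = (1/3)πr²h = (1/3)π((3/7)h)²h = (3/49)πh³
dV/dh = (9/49)πh²
dh/dt = (dV/dt)/(dV/dh) = -3/((9/49)π·9²) = -49/(243π) m/min
The level is dropping at 49/(243π) ≈ 0.06419 m/min.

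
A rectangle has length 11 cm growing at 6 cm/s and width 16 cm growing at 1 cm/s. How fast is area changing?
107 cm²/s

A = lw
dA/dt = w·dl/dt + l·dw/dt = 16·6 + 11·1 = 107 cm²/s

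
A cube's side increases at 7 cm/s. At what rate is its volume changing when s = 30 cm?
18900 cm³/s

V = s³
dV/dt = 3s² · ds/dt = 3·30²·7 = 18900 cm³/s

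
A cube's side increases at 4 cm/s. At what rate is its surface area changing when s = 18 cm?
864 cm²/s

A = 6s²
dA/dt = 12s · ds/dt = 12·18·4 = 864 cm²/s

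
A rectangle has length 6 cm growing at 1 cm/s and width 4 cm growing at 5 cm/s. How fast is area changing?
34 cm²/s

A = lw
dA/dt = w·dl/dt + l·dw/dt = 4·1 + 6·5 = 34 cm²/s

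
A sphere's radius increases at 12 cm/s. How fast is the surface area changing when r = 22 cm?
2112π cm²/s

S = 4πr²
dS/dt = dS/dr · dr/dt = 8πr · 12
At r = 22: dS/dt = 2112π cm²/s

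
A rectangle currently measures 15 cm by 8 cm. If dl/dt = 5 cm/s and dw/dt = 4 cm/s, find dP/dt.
18 cm/s

P = 2(l + w)
dP/dt = 2(dl/dt + dw/dt) = 2(5 + 4) = 18 cm/s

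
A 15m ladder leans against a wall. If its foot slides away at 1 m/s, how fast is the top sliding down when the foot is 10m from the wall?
2√5/5 ≈ 0.8944 m/s

x² + y² = 15²
2x·dx/dt + 2y·dy/dt = 0
dy/dt = -x/y · dx/dt = -10/(5√5) · 1 = -2√5/5 m/s
The top is descending at 2√5/5 ≈ 0.8944 m/s.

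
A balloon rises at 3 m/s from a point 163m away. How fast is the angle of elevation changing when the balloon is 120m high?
0.011936 rad/s

tan(θ) = y/163
sec²(θ) · dθ/dt = (1/163) · dy/dt
dθ/dt = cos²(θ)/163 · 3 = 163/(163² + 120²) · 3
dθ/dt = 0.011936 rad/s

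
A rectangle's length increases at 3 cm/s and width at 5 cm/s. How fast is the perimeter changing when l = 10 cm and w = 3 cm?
16 cm/s

P = 2(l + w)
dP/dt = 2(dl/dt + dw/dt) = 2(3 + 5) = 16 cm/s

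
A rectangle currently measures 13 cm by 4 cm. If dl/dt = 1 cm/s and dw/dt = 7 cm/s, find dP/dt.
16 cm/s

P = 2(l + w)
dP/dt = 2(dl/dt + dw/dt) = 2(1 + 7) = 16 cm/s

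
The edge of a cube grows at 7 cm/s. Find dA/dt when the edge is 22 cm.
1848 cm²/s

A = 6s²
dA/dt = 12s · ds/dt = 12·22·7 = 1848 cm²/s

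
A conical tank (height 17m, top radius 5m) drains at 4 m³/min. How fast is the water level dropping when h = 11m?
1156/(3025π) ≈ 0.1216 m/min

r/h = 5/17, so r = (5/17)h
V = (1/3)πr²h = (1/3)π((5/17)h)²h = (25/867)πh³
dV/dh = (25/289)πh²
dh/dt = (dV/dt)/(dV/dh) = -4/((25/289)π·11²) = -1156/(3025π) m/min
The level is dropping at 1156/(3025π) ≈ 0.1216 m/min.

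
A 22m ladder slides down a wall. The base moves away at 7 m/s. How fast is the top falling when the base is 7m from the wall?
49√435/435 ≈ 2.349 m/s

x² + y² = 22²
2x·dx/dt + 2y·dy/dt = 0
dy/dt = -x/y · dx/dt = -7/√435 · 7 = -49√435/435 m/s
The top is descending at 49√435/435 ≈ 2.349 m/s.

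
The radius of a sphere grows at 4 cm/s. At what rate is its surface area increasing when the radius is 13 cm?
416π cm²/s

S = 4πr²
dS/dt = dS/dr · dr/dt = 8πr · 4
At r = 13: dS/dt = 416π cm²/s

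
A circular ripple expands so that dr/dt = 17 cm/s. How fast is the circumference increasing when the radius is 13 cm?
34π cm/s

C = 2πr
dC/dt = 2π · dr/dt = 2π · 17 = 34π cm/s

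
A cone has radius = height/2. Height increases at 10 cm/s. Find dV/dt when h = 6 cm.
90π cm³/s

V = (1/3)π(h/2)²h = πh³/12
dV/dt = πh²/4 · 10
At h = 6: dV/dt = 90π cm³/s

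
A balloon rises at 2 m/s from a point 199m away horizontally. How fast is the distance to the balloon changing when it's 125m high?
125√55226/27613 ≈ 1.064 m/s

z² = 199² + y²
z = √(199² + 125²) = √55226
dz/dt = y/z · dy/dt = 125/√55226 · 2 = 125√55226/27613 ≈ 1.064 m/s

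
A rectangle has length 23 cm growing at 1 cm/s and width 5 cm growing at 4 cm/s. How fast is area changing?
97 cm²/s

A = lw
dA/dt = w·dl/dt + l·dw/dt = 5·1 + 23·4 = 97 cm²/s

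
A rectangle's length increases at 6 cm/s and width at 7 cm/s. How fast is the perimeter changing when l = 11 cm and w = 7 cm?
26 cm/s

P = 2(l + w)
dP/dt = 2(dl/dt + dw/dt) = 2(6 + 7) = 26 cm/s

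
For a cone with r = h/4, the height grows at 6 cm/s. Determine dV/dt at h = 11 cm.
363π/8 cm³/s

V = (1/3)π(h/4)²h = πh³/48
dV/dt = πh²/16 · 6
At h = 11: dV/dt = 363π/8 cm³/s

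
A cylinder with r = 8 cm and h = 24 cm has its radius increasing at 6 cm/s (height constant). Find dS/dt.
480π cm²/s

S = 2πrh + 2πr² (lateral + bases)
dS/dt = (2πh + 4πr)·dr/dt = (2π·24 + 4π·8)·6
= 480π cm²/s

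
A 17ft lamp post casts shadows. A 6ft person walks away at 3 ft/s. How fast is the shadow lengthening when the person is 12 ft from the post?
18/11 ft/s

By similar triangles: 17/(x+s) = 6/s
Solving: s = 6x/11
ds/dt = 6/11 · dx/dt = 6/11 · 3 = 18/11 ft/s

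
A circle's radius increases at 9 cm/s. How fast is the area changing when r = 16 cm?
288π cm²/s

A = πr²
dA/dt = 2πr · dr/dt = 2π(16)(9) = 288π cm²/s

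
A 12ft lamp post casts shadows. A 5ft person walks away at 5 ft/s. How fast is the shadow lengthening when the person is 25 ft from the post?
25/7 ft/s

By similar triangles: 12/(x+s) = 5/s
Solving: s = 5x/7
ds/dt = 5/7 · dx/dt = 5/7 · 5 = 25/7 ft/s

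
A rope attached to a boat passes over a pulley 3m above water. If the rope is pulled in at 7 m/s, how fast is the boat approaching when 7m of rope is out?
49√10/20 ≈ 7.748 m/s

rope² = x² + 3²
x = √(7² - 3²) = 2√10
dx/dt = (rope/x) · d(rope)/dt = (7/(2√10)) · (-7) = -49√10/20 m/s
The boat approaches at 49√10/20 ≈ 7.748 m/s.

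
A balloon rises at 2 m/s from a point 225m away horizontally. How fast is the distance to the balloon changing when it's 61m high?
61√54346/27173 ≈ 0.5233 m/s

z² = 225² + y²
z = √(225² + 61²) = √54346
dz/dt = y/z · dy/dt = 61/√54346 · 2 = 61√54346/27173 ≈ 0.5233 m/s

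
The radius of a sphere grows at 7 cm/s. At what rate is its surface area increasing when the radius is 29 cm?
1624π cm²/s

S = 4πr²
dS/dt = dS/dr · dr/dt = 8πr · 7
At r = 29: dS/dt = 1624π cm²/s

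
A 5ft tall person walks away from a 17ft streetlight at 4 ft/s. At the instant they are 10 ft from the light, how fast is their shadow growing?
5/3 ft/s

By similar triangles: 17/(x+s) = 5/s
Solving: s = 5x/12
ds/dt = 5/12 · dx/dt = 5/12 · 4 = 5/3 ft/s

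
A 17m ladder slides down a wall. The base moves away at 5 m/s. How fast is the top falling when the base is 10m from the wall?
50√21/63 ≈ 3.637 m/s

x² + y² = 17²
2x·dx/dt + 2y·dy/dt = 0
dy/dt = -x/y · dx/dt = -10/(3√21) · 5 = -50√21/63 m/s
The top is descending at 50√21/63 ≈ 3.637 m/s.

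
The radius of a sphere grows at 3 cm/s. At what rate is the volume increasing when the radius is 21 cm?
5292π cm³/s

V = (4/3)πr³
dV/dt = dV/dr · dr/dt = 4πr² · 3
At r = 21: dV/dt = 5292π cm³/s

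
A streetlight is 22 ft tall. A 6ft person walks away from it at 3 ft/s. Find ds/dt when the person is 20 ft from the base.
9/8 ft/s

By similar triangles: 22/(x+s) = 6/s
Solving: s = 6x/16
ds/dt = 6/16 · dx/dt = 3/8 · 3 = 9/8 ft/s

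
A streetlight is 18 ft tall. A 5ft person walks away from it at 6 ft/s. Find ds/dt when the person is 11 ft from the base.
30/13 ft/s

By similar triangles: 18/(x+s) = 5/s
Solving: s = 5x/13
ds/dt = 5/13 · dx/dt = 5/13 · 6 = 30/13 ft/s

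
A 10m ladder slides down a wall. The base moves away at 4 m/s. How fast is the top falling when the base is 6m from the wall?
3 m/s

x² + y² = 10²
2x·dx/dt + 2y·dy/dt = 0
dy/dt = -x/y · dx/dt = -6/8 · 4 = -3 m/s
The top is descending at 3 m/s.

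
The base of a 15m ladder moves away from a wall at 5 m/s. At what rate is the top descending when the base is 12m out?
20/3 ≈ 6.667 m/s

x² + y² = 15²
2x·dx/dt + 2y·dy/dt = 0
dy/dt = -x/y · dx/dt = -12/9 · 5 = -20/3 m/s
The top is descending at 20/3 ≈ 6.667 m/s.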